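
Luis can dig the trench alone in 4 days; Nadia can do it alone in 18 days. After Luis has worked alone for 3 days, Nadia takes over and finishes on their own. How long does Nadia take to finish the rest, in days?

9/2 days

In 3 days Luis does 3/4 of the job, leaving 1/4.
Nadia works at 1/18 per day, so finishing takes 1/4 ÷ 1/18 = 9/2 days.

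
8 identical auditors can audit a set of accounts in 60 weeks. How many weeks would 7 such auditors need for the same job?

Total work is 8·60 = 480 auditor-weeks.
With 7 auditors: 480/7 weeks.

480/7 weeks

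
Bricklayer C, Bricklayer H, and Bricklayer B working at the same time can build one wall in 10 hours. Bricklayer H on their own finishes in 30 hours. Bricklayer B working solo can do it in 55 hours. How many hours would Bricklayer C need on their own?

Combined rate is 1/10 per hour.
Known contribution: 1/30 + 1/55 = (11 + 6)/330 = 17/330 per hour.
So Bricklayer C's rate is 1/10 − 17/330 = 8/165, meaning 165/8 hours alone.

165/8 hours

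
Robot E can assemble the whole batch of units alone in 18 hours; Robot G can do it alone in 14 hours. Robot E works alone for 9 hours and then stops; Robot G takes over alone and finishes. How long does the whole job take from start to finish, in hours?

In 9 hours Robot E does 9/18 = 1/2 of the job, leaving 1/2.
Robot G works at 1/14 per hour, so finishing takes 1/2 ÷ 1/14 = 7 hours.
Total time = 9 + 7 = 16 hours.

16 hours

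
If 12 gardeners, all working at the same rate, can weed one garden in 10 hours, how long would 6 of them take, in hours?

Total work is 12·10 = 120 gardener-hours.
With 6 gardeners: 120/6 = 20 hours.

20 hours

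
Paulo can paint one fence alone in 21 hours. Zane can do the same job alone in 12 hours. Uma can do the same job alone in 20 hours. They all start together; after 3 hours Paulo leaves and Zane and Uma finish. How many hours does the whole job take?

45/7 hours

In the first 3 hours the combined rate is 19/105, so 19/35 of the job is done, leaving 16/35.
After Paulo leaves the rate is 2/15 per hour; the remaining 16/35 takes 24/7 hours.
Total = 3 + 24/7 = 45/7 hours.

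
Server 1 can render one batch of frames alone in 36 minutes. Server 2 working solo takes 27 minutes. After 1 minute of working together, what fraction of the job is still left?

101/108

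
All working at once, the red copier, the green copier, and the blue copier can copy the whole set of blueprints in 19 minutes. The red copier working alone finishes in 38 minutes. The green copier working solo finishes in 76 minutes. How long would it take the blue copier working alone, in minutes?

76 minutes

Combined rate is 1/19 per minute.
Known contribution: 1/38 + 1/76 = (2 + 1)/76 = 3/76 per minute.
So the blue copier's rate is 1/19 − 3/76 = 1/76, meaning 76 minutes alone.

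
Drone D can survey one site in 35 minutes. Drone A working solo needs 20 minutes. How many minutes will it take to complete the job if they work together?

140/11 minutes

With two workers the combined time is the product over the sum: 35·20/(35+20) = 700/55 = 140/11 minutes.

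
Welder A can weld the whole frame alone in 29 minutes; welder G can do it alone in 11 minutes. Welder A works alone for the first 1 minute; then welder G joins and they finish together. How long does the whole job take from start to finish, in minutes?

In 1 minute welder A does 1/29 of the job, leaving 28/29.
Welder A and welder G together work at 40/319 per minute, so finishing takes 28/29 ÷ 40/319 = 77/10 minutes.
Total time = 1 + 77/10 = 87/10 minutes.

87/10 minutes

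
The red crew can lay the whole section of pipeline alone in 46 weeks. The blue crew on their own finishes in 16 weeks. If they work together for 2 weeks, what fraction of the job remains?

153/184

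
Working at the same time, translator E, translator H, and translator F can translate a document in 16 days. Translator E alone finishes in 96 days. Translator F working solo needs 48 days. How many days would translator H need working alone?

Combined rate is 1/16 per day.
Known contribution: 1/96 + 1/48 = (1 + 2)/96 = 3/96 = 1/32 per day.
So translator H's rate is 1/16 − 1/32 = 1/32, meaning 32 days alone.

32 days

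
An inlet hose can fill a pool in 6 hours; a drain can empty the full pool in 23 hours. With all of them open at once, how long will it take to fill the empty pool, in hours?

Net rate = 1/6 − 1/23 = (23 − 6)/138 = 17/138 per hour.
Filling time = 1 ÷ (17/138) = 138/17 hours.

138/17 hours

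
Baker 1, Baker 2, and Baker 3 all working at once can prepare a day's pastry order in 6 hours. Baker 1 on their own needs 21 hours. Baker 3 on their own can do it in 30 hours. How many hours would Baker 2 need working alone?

35/3 hours

Combined rate is 1/6 per hour.
Known contribution: 1/21 + 1/30 = (10 + 7)/210 = 17/210 per hour.
So Baker 2's rate is 1/6 − 17/210 = 3/35, meaning 35/3 hours alone.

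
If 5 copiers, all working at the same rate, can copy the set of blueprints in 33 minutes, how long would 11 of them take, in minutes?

Total work is 5·33 = 165 copier-minutes.
With 11 copiers: 165/11 = 15 minutes.

15 minutes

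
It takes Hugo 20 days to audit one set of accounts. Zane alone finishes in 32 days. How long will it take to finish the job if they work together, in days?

Combined rate: 1/20 + 1/32 = (8 + 5)/160 = 13/160 per day.
Time = 1 ÷ (13/160) = 160/13 days.

160/13 days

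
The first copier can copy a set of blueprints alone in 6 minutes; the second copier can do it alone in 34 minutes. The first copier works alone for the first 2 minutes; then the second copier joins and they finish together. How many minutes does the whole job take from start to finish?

27/5 minutes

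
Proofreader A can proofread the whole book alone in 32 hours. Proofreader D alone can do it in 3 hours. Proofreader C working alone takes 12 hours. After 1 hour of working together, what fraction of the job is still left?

53/96

Combined rate: 1/32 + 1/3 + 1/12 = (3 + 32 + 8)/96 = 43/96 per hour.
In 1 hour they complete 1·43/96 = 43/96 of the job.
So 53/96 remains.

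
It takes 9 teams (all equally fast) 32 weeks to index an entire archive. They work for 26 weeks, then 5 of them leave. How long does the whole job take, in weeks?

One team does 1/288 of the job per week.
After 26 weeks with 9 teams, 13/16 is done (3/16 left).
With 4 teams the rate is 4/288 = 1/72, so the rest takes 3/16 ÷ 1/72 = 27/2 weeks.
Total = 26 + 27/2 = 79/2 weeks.

79/2 weeks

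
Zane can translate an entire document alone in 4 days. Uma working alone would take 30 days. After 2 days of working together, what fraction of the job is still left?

Combined rate: 1/4 + 1/30 = (15 + 2)/60 = 17/60 per day.
In 2 days they complete 2·17/60 = 17/30 of the job.
So 13/30 remains.

13/30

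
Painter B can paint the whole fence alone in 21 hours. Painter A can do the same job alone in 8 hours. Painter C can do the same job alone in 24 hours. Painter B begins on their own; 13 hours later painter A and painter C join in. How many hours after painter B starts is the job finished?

In the first 13 hours painter B alone does 13/21 of the job, leaving 8/21.
Once everyone is working, combined rate: 1/21 + 1/8 + 1/24 = (8 + 21 + 7)/168 = 36/168 = 3/14 per hour.
Remaining 8/21 at 3/14 per hour takes 16/9 hours.
Total from the start = 13 + 16/9 = 133/9 hours.

133/9 hours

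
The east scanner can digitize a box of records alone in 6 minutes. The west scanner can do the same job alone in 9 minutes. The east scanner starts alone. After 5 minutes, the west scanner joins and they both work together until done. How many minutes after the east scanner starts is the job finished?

28/5 minutes

In the first 5 minutes the east scanner alone does 5/6 of the job, leaving 1/6.
Once everyone is working, combined rate: 1/6 + 1/9 = (3 + 2)/18 = 5/18 per minute.
Remaining 1/6 at 5/18 per minute takes 3/5 minutes.
Total from the start = 5 + 3/5 = 28/5 minutes.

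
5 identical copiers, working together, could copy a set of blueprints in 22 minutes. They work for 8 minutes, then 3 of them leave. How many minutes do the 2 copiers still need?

One copier does 1/110 of the job per minute.
After 8 minutes with 5 copiers, 4/11 is done (7/11 left).
With 2 copiers the rate is 2/110 = 1/55, so the rest takes 7/11 ÷ 1/55 = 35 minutes.

35 minutes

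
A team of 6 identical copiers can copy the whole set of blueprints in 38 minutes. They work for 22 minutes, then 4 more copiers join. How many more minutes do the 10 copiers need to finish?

48/5 minutes

One copier does 1/228 of the job per minute.
After 22 minutes with 6 copiers, 11/19 is done (8/19 left).
With 10 copiers the rate is 10/228 = 5/114, so the rest takes 8/19 ÷ 5/114 = 48/5 minutes.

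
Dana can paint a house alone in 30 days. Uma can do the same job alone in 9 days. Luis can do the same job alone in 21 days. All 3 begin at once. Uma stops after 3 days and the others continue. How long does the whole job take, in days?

140/17 days

In the first 3 days the combined rate is 121/630, so 121/210 of the job is done, leaving 89/210.
After Uma leaves the rate is 17/210 per day; the remaining 89/210 takes 89/17 days.
Total = 3 + 89/17 = 140/17 days.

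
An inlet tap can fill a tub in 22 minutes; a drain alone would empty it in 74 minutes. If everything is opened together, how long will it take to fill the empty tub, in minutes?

Net rate = 1/22 − 1/74 = (37 − 11)/814 = 26/814 = 13/407 per minute.
Filling time = 1 ÷ (13/407) = 407/13 minutes.

407/13 minutes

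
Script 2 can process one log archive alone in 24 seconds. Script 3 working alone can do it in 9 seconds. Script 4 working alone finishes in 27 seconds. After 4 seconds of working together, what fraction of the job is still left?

13/54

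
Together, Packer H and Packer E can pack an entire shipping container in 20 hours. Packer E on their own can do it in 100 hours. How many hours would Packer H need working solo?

Combined rate is 1/20 per hour.
Known contribution: 1/100 per hour.
So Packer H's rate is 1/20 − 1/100 = 1/25, meaning 25 hours alone.

25 hours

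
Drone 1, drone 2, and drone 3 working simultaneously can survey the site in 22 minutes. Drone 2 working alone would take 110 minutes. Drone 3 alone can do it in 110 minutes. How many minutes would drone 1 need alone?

110/3 minutes

Combined rate is 1/22 per minute.
Known contribution: 1/110 + 1/110 = (1 + 1)/110 = 2/110 = 1/55 per minute.
So drone 1's rate is 1/22 − 1/55 = 3/110, meaning 110/3 minutes alone.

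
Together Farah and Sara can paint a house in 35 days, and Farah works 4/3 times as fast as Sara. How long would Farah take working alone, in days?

Let Sara's rate be r; then Farah's rate is (4/3)r, so together (4/3 + 1)r = (7/3)r = 1/35.
Thus r = 3/245 per day.
Sara alone: 245/3 days; Farah alone: 245/4 days.

245/4 days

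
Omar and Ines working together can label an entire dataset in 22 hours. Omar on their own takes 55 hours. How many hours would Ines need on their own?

110/3 hours

Combined rate is 1/22 per hour.
Known contribution: 1/55 per hour.
So Ines's rate is 1/22 − 1/55 = 3/110, meaning 110/3 hours alone.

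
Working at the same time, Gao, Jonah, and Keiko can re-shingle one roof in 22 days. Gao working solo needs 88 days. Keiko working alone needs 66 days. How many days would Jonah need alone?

Combined rate is 1/22 per day.
Known contribution: 1/88 + 1/66 = (3 + 4)/264 = 7/264 per day.
So Jonah's rate is 1/22 − 7/264 = 5/264, meaning 264/5 days alone.

264/5 days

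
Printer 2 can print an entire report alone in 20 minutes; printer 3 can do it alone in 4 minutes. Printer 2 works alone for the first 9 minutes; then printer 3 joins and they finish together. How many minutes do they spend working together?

In 9 minutes printer 2 does 9/20 of the job, leaving 11/20.
Printer 2 and printer 3 together work at 3/10 per minute, so finishing takes 11/20 ÷ 3/10 = 11/6 minutes.

11/6 minutes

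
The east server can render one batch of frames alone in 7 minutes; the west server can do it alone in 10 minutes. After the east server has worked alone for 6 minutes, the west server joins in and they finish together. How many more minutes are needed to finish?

In 6 minutes the east server does 6/7 of the job, leaving 1/7.
The east server and the west server together work at 17/70 per minute, so finishing takes 1/7 ÷ 17/70 = 10/17 minutes.

10/17 minutes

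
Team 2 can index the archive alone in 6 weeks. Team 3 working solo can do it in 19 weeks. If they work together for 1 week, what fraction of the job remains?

Combined rate: 1/6 + 1/19 = (19 + 6)/114 = 25/114 per week.
In 1 week they complete 1·25/114 = 25/114 of the job.
So 89/114 remains.

89/114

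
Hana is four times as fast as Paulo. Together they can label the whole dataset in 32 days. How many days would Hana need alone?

40 days

Let Paulo's rate be r; then Hana's rate is 4r, so together (4 + 1)r = 5r = 1/32.
Thus r = 1/160 per day.
Paulo alone: 160 days; Hana alone: 40 days.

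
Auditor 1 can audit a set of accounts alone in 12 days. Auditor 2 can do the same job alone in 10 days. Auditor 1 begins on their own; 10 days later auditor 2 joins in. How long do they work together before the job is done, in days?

In the first 10 days auditor 1 alone does 10/12 = 5/6 of the job, leaving 1/6.
Once everyone is working, combined rate: 1/12 + 1/10 = (5 + 6)/60 = 11/60 per day.
Remaining 1/6 at 11/60 per day takes 10/11 days.

10/11 days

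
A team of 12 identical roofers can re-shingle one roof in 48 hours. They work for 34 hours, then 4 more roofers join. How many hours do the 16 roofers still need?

21/2 hours

One roofer does 1/576 of the job per hour.
After 34 hours with 12 roofers, 17/24 is done (7/24 left).
With 16 roofers the rate is 16/576 = 1/36, so the rest takes 7/24 ÷ 1/36 = 21/2 hours.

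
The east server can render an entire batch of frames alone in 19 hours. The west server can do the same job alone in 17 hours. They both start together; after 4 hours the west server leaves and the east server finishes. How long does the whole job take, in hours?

247/17 hours

In the first 4 hours the combined rate is 36/323, so 144/323 of the job is done, leaving 179/323.
After the west server leaves the rate is 1/19 per hour; the remaining 179/323 takes 179/17 hours.
Total = 4 + 179/17 = 247/17 hours.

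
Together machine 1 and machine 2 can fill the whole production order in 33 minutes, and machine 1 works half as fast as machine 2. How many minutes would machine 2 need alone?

99/2 minutes

Let machine 2's rate be r; then machine 1's rate is (1/2)r, so together (1/2 + 1)r = (3/2)r = 1/33.
Thus r = 2/99 per minute.
Machine 2 alone: 99/2 minutes; machine 1 alone: 99 minutes.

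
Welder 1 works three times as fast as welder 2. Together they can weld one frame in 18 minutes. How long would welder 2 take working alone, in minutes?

Let welder 2's rate be r; then welder 1's rate is 3r, so together (3 + 1)r = 4r = 1/18.
Thus r = 1/72 per minute.
Welder 2 alone: 72 minutes; welder 1 alone: 24 minutes.

72 minutes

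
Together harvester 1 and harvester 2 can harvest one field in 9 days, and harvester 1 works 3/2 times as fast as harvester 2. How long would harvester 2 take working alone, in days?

Let harvester 2's rate be r; then harvester 1's rate is (3/2)r, so together (3/2 + 1)r = (5/2)r = 1/9.
Thus r = 2/45 per day.
Harvester 2 alone: 45/2 days; harvester 1 alone: 15 days.

45/2 days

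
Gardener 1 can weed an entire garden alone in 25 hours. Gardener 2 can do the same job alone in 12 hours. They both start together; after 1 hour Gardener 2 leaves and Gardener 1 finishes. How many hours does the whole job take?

275/12 hours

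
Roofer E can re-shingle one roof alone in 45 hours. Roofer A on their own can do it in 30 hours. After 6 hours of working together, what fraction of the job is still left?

2/3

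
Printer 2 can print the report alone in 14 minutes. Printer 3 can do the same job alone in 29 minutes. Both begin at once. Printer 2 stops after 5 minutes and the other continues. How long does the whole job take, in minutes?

In the first 5 minutes the combined rate is 43/406, so 215/406 of the job is done, leaving 191/406.
After Printer 2 leaves the rate is 1/29 per minute; the remaining 191/406 takes 191/14 minutes.
Total = 5 + 191/14 = 261/14 minutes.

261/14 minutes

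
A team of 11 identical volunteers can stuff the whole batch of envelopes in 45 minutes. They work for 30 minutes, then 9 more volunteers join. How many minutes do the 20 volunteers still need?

33/4 minutes

One volunteer does 1/495 of the job per minute.
After 30 minutes with 11 volunteers, 2/3 is done (1/3 left).
With 20 volunteers the rate is 20/495 = 4/99, so the rest takes 1/3 ÷ 4/99 = 33/4 minutes.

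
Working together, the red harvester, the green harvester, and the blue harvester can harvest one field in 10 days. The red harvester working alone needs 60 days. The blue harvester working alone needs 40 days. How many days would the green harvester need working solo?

120/7 days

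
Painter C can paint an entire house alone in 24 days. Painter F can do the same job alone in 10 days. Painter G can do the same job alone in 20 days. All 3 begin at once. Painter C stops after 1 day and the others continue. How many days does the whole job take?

In the first 1 day the combined rate is 23/120, so 23/120 of the job is done, leaving 97/120.
After Painter C leaves the rate is 3/20 per day; the remaining 97/120 takes 97/18 days.
Total = 1 + 97/18 = 115/18 days.

115/18 days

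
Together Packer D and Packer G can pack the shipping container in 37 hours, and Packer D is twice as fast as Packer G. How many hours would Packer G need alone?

111 hours

Let Packer G's rate be r; then Packer D's rate is 2r, so together (2 + 1)r = 3r = 1/37.
Thus r = 1/111 per hour.
Packer G alone: 111 hours; Packer D alone: 111/2 hours.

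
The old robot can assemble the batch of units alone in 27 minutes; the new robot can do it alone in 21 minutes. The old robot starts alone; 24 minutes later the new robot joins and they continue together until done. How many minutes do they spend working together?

21/16 minutes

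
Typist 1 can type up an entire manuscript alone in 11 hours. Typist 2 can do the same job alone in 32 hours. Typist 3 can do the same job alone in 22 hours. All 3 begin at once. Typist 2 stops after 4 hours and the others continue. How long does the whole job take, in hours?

77/12 hours

In the first 4 hours the combined rate is 59/352, so 59/88 of the job is done, leaving 29/88.
After typist 2 leaves the rate is 3/22 per hour; the remaining 29/88 takes 29/12 hours.
Total = 4 + 29/12 = 77/12 hours.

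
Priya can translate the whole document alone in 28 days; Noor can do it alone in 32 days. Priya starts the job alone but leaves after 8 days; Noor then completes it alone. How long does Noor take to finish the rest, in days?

In 8 days Priya does 8/28 = 2/7 of the job, leaving 5/7.
Noor works at 1/32 per day, so finishing takes 5/7 ÷ 1/32 = 160/7 days.

160/7 days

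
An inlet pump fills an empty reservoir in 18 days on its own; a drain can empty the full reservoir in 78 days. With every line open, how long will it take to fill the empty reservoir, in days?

117/5 days

Net rate = 1/18 − 1/78 = (13 − 3)/234 = 10/234 = 5/117 per day.
Filling time = 1 ÷ (5/117) = 117/5 days.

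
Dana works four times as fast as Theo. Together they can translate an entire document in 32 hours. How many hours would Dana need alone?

Let Theo's rate be r; then Dana's rate is 4r, so together (4 + 1)r = 5r = 1/32.
Thus r = 1/160 per hour.
Theo alone: 160 hours; Dana alone: 40 hours.

40 hours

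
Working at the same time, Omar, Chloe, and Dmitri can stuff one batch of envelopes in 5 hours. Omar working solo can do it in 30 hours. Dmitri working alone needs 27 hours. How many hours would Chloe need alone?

Combined rate is 1/5 per hour.
Known contribution: 1/30 + 1/27 = (9 + 10)/270 = 19/270 per hour.
So Chloe's rate is 1/5 − 19/270 = 7/54, meaning 54/7 hours alone.

54/7 hours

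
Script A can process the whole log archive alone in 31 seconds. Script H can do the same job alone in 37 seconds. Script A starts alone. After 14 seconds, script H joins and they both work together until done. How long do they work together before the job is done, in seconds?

In the first 14 seconds script A alone does 14/31 of the job, leaving 17/31.
Once everyone is working, combined rate: 1/31 + 1/37 = (37 + 31)/1147 = 68/1147 per second.
Remaining 17/31 at 68/1147 per second takes 37/4 seconds.

37/4 seconds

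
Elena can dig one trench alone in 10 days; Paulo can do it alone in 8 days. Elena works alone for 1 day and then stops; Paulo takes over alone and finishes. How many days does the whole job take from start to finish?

In 1 day Elena does 1/10 of the job, leaving 9/10.
Paulo works at 1/8 per day, so finishing takes 9/10 ÷ 1/8 = 36/5 days.
Total time = 1 + 36/5 = 41/5 days.

41/5 days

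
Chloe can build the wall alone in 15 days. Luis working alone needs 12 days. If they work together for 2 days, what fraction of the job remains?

7/10

Combined rate: 1/15 + 1/12 = (4 + 5)/60 = 9/60 = 3/20 per day.
In 2 days they complete 2·3/20 = 3/10 of the job.
So 7/10 remains.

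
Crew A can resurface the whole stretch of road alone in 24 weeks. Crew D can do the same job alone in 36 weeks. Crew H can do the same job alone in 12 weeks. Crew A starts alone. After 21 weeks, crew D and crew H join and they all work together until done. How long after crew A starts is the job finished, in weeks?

240/11 weeks

In the first 21 weeks crew A alone does 21/24 = 7/8 of the job, leaving 1/8.
Once everyone is working, combined rate: 1/24 + 1/36 + 1/12 = (3 + 2 + 6)/72 = 11/72 per week.
Remaining 1/8 at 11/72 per week takes 9/11 weeks.
Total from the start = 21 + 9/11 = 240/11 weeks.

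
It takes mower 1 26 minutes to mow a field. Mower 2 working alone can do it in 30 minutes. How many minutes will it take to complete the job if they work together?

195/14 minutes

Combined rate: 1/26 + 1/30 = (15 + 13)/390 = 28/390 = 14/195 per minute.
Time = 1 ÷ (14/195) = 195/14 minutes.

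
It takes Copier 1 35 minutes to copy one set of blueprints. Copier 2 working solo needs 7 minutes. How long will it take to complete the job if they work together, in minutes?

35/6 minutes

With two workers the combined time is the product over the sum: 35·7/(35+7) = 245/42 = 35/6 minutes.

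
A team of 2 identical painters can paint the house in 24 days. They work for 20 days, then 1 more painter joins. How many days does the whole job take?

One painter does 1/48 of the job per day.
After 20 days with 2 painters, 5/6 is done (1/6 left).
With 3 painters the rate is 3/48 = 1/16, so the rest takes 1/6 ÷ 1/16 = 8/3 days.
Total = 20 + 8/3 = 68/3 days.

68/3 days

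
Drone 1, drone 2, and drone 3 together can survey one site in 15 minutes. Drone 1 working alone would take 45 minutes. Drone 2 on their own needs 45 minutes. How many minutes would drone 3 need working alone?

45 minutes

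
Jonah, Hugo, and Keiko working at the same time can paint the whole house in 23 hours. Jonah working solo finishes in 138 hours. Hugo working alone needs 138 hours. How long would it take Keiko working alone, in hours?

Combined rate is 1/23 per hour.
Known contribution: 1/138 + 1/138 = (1 + 1)/138 = 2/138 = 1/69 per hour.
So Keiko's rate is 1/23 − 1/69 = 2/69, meaning 69/2 hours alone.

69/2 hours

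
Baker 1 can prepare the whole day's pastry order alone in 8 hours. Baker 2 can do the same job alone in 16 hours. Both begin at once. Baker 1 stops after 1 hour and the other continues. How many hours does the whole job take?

14 hours

In the first 1 hour the combined rate is 3/16, so 3/16 of the job is done, leaving 13/16.
After Baker 1 leaves the rate is 1/16 per hour; the remaining 13/16 takes 13 hours.
Total = 1 + 13 = 14 hours.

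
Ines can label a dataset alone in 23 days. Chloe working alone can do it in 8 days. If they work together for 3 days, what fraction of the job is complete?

93/184

Combined rate: 1/23 + 1/8 = (8 + 23)/184 = 31/184 per day.
In 3 days they complete 3·31/184 = 93/184 of the job.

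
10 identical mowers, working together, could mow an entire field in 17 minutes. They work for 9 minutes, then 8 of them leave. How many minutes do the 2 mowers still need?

40 minutes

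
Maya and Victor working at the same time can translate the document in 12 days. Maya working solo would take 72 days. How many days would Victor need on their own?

72/5 days

Combined rate is 1/12 per day.
Known contribution: 1/72 per day.
So Victor's rate is 1/12 − 1/72 = 5/72, meaning 72/5 days alone.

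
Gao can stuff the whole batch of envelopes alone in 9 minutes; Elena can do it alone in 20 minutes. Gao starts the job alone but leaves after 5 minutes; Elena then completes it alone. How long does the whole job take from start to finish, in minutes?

In 5 minutes Gao does 5/9 of the job, leaving 4/9.
Elena works at 1/20 per minute, so finishing takes 4/9 ÷ 1/20 = 80/9 minutes.
Total time = 5 + 80/9 = 125/9 minutes.

125/9 minutes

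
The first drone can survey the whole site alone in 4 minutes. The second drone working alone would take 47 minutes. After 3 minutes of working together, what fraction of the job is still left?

Combined rate: 1/4 + 1/47 = (47 + 4)/188 = 51/188 per minute.
In 3 minutes they complete 3·51/188 = 153/188 of the job.
So 35/188 remains.

35/188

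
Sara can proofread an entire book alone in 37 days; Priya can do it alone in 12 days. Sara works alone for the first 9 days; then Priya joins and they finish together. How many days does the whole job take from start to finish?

111/7 days

In 9 days Sara does 9/37 of the job, leaving 28/37.
Sara and Priya together work at 49/444 per day, so finishing takes 28/37 ÷ 49/444 = 48/7 days.
Total time = 9 + 48/7 = 111/7 days.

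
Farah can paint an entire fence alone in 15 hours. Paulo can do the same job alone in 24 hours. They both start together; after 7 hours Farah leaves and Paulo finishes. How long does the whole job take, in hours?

64/5 hours

In the first 7 hours the combined rate is 13/120, so 91/120 of the job is done, leaving 29/120.
After Farah leaves the rate is 1/24 per hour; the remaining 29/120 takes 29/5 hours.
Total = 7 + 29/5 = 64/5 hours.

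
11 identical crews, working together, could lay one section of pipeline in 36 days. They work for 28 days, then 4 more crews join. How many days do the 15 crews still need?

One crew does 1/396 of the job per day.
After 28 days with 11 crews, 7/9 is done (2/9 left).
With 15 crews the rate is 15/396 = 5/132, so the rest takes 2/9 ÷ 5/132 = 88/15 days.

88/15 days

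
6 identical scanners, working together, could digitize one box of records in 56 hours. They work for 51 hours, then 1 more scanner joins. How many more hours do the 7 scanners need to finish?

30/7 hours

One scanner does 1/336 of the job per hour.
After 51 hours with 6 scanners, 51/56 is done (5/56 left).
With 7 scanners the rate is 7/336 = 1/48, so the rest takes 5/56 ÷ 1/48 = 30/7 hours.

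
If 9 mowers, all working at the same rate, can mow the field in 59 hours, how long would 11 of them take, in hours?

Total work is 9·59 = 531 mower-hours.
With 11 mowers: 531/11 hours.

531/11 hours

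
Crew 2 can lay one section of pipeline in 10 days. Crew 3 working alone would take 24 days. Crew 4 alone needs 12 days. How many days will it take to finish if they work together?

Combined rate: 1/10 + 1/24 + 1/12 = (12 + 5 + 10)/120 = 27/120 = 9/40 per day.
Time = 1 ÷ (9/40) = 40/9 days.

40/9 days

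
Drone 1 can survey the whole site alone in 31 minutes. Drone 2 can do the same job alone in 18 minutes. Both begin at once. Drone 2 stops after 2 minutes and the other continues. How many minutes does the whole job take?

In the first 2 minutes the combined rate is 49/558, so 49/279 of the job is done, leaving 230/279.
After drone 2 leaves the rate is 1/31 per minute; the remaining 230/279 takes 230/9 minutes.
Total = 2 + 230/9 = 248/9 minutes.

248/9 minutes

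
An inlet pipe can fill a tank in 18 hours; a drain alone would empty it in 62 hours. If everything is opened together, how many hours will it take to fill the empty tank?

279/11 hours

Net rate = 1/18 − 1/62 = (31 − 9)/558 = 22/558 = 11/279 per hour.
Filling time = 1 ÷ (11/279) = 279/11 hours.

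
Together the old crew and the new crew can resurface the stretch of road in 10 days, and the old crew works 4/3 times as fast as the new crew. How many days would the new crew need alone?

Let the new crew's rate be r; then the old crew's rate is (4/3)r, so together (4/3 + 1)r = (7/3)r = 1/10.
Thus r = 3/70 per day.
The new crew alone: 70/3 days; the old crew alone: 35/2 days.

70/3 days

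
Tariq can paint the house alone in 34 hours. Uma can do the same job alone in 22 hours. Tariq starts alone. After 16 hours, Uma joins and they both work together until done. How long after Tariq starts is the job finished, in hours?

323/14 hours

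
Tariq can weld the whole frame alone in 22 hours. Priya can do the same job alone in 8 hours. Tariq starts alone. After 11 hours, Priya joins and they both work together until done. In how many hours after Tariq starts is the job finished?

In the first 11 hours Tariq alone does 11/22 = 1/2 of the job, leaving 1/2.
Once everyone is working, combined rate: 1/22 + 1/8 = (4 + 11)/88 = 15/88 per hour.
Remaining 1/2 at 15/88 per hour takes 44/15 hours.
Total from the start = 11 + 44/15 = 209/15 hours.

209/15 hours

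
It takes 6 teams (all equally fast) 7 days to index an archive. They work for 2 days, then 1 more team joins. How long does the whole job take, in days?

44/7 days

One team does 1/42 of the job per day.
After 2 days with 6 teams, 2/7 is done (5/7 left).
With 7 teams the rate is 7/42 = 1/6, so the rest takes 5/7 ÷ 1/6 = 30/7 days.
Total = 2 + 30/7 = 44/7 days.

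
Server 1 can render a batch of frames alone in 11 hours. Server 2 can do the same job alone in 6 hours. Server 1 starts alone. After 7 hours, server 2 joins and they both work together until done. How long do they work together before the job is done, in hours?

In the first 7 hours server 1 alone does 7/11 of the job, leaving 4/11.
Once everyone is working, combined rate: 1/11 + 1/6 = (6 + 11)/66 = 17/66 per hour.
Remaining 4/11 at 17/66 per hour takes 24/17 hours.

24/17 hours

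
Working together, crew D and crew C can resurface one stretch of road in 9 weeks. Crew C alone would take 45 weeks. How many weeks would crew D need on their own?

Combined rate is 1/9 per week.
Known contribution: 1/45 per week.
So crew D's rate is 1/9 − 1/45 = 4/45, meaning 45/4 weeks alone.

45/4 weeks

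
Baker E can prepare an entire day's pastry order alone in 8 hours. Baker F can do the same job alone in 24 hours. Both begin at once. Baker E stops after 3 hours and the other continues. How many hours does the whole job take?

In the first 3 hours the combined rate is 1/6, so 1/2 of the job is done, leaving 1/2.
After Baker E leaves the rate is 1/24 per hour; the remaining 1/2 takes 12 hours.
Total = 3 + 12 = 15 hours.

15 hours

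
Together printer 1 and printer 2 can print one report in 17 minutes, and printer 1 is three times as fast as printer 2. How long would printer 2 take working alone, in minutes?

68 minutes

Let printer 2's rate be r; then printer 1's rate is 3r, so together (3 + 1)r = 4r = 1/17.
Thus r = 1/68 per minute.
Printer 2 alone: 68 minutes; printer 1 alone: 68/3 minutes.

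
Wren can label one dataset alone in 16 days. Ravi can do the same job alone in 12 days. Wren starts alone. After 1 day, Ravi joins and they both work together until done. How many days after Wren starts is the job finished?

In the first 1 day Wren alone does 1/16 of the job, leaving 15/16.
Once everyone is working, combined rate: 1/16 + 1/12 = (3 + 4)/48 = 7/48 per day.
Remaining 15/16 at 7/48 per day takes 45/7 days.
Total from the start = 1 + 45/7 = 52/7 days.

52/7 days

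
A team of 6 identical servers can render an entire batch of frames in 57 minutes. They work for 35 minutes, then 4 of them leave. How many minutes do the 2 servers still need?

66 minutes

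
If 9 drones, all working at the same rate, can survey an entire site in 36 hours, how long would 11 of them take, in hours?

324/11 hours

Total work is 9·36 = 324 drone-hours.
With 11 drones: 324/11 hours.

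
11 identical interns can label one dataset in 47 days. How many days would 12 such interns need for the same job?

Total work is 11·47 = 517 intern-days.
With 12 interns: 517/12 days.

517/12 days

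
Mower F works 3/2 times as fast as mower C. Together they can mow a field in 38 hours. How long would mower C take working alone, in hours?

95 hours

Let mower C's rate be r; then mower F's rate is (3/2)r, so together (3/2 + 1)r = (5/2)r = 1/38.
Thus r = 1/95 per hour.
Mower C alone: 95 hours; mower F alone: 190/3 hours.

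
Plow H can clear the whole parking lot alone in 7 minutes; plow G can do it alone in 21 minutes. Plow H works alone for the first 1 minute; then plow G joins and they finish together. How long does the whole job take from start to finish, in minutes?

11/2 minutes

In 1 minute plow H does 1/7 of the job, leaving 6/7.
Plow H and plow G together work at 4/21 per minute, so finishing takes 6/7 ÷ 4/21 = 9/2 minutes.
Total time = 1 + 9/2 = 11/2 minutes.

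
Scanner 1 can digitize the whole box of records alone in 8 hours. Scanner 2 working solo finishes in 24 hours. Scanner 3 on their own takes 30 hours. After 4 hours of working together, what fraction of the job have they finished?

4/5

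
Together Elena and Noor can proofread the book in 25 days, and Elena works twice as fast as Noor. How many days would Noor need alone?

75 days

Let Noor's rate be r; then Elena's rate is 2r, so together (2 + 1)r = 3r = 1/25.
Thus r = 1/75 per day.
Noor alone: 75 days; Elena alone: 75/2 days.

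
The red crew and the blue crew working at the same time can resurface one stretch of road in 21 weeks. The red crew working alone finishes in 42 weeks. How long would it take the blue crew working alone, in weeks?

42 weeks

Combined rate is 1/21 per week.
Known contribution: 1/42 per week.
So the blue crew's rate is 1/21 − 1/42 = 1/42, meaning 42 weeks alone.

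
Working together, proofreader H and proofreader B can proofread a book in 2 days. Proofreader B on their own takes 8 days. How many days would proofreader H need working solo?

Combined rate is 1/2 per day.
Known contribution: 1/8 per day.
So proofreader H's rate is 1/2 − 1/8 = 3/8, meaning 8/3 days alone.

8/3 days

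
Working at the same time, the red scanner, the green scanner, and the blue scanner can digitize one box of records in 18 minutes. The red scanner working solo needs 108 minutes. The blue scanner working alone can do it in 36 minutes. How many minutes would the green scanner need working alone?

Combined rate is 1/18 per minute.
Known contribution: 1/108 + 1/36 = (1 + 3)/108 = 4/108 = 1/27 per minute.
So the green scanner's rate is 1/18 − 1/27 = 1/54, meaning 54 minutes alone.

54 minutes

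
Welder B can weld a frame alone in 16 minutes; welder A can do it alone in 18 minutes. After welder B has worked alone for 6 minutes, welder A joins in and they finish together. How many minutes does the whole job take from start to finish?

192/17 minutes

In 6 minutes welder B does 6/16 = 3/8 of the job, leaving 5/8.
Welder B and welder A together work at 17/144 per minute, so finishing takes 5/8 ÷ 17/144 = 90/17 minutes.
Total time = 6 + 90/17 = 192/17 minutes.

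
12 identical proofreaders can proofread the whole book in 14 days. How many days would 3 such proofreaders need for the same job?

Total work is 12·14 = 168 proofreader-days.
With 3 proofreaders: 168/3 = 56 days.

56 days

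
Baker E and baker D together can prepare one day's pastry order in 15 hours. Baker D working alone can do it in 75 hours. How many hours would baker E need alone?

Combined rate is 1/15 per hour.
Known contribution: 1/75 per hour.
So baker E's rate is 1/15 − 1/75 = 4/75, meaning 75/4 hours alone.

75/4 hours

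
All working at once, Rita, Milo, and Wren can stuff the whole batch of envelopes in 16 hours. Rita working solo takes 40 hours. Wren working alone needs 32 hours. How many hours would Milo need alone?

160 hours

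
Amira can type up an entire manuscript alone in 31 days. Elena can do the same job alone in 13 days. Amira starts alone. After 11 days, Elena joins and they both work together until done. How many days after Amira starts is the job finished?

In the first 11 days Amira alone does 11/31 of the job, leaving 20/31.
Once everyone is working, combined rate: 1/31 + 1/13 = (13 + 31)/403 = 44/403 per day.
Remaining 20/31 at 44/403 per day takes 65/11 days.
Total from the start = 11 + 65/11 = 186/11 days.

186/11 days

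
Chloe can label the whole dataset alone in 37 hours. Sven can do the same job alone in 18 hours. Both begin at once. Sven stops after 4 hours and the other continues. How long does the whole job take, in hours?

In the first 4 hours the combined rate is 55/666, so 110/333 of the job is done, leaving 223/333.
After Sven leaves the rate is 1/37 per hour; the remaining 223/333 takes 223/9 hours.
Total = 4 + 223/9 = 259/9 hours.

259/9 hours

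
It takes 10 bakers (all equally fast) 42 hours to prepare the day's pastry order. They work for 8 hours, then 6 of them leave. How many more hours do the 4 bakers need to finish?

85 hours

One baker does 1/420 of the job per hour.
After 8 hours with 10 bakers, 4/21 is done (17/21 left).
With 4 bakers the rate is 4/420 = 1/105, so the rest takes 17/21 ÷ 1/105 = 85 hours.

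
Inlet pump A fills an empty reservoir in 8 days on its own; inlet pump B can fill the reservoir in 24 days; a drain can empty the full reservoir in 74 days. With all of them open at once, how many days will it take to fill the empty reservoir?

111/17 days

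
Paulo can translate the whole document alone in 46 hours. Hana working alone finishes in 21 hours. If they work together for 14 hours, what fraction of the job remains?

Combined rate: 1/46 + 1/21 = (21 + 46)/966 = 67/966 per hour.
In 14 hours they complete 14·67/966 = 67/69 of the job.
So 2/69 remains.

2/69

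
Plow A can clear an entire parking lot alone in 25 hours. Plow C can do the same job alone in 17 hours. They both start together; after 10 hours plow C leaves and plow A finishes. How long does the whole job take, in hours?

175/17 hours

In the first 10 hours the combined rate is 42/425, so 84/85 of the job is done, leaving 1/85.
After plow C leaves the rate is 1/25 per hour; the remaining 1/85 takes 5/17 hours.
Total = 10 + 5/17 = 175/17 hours.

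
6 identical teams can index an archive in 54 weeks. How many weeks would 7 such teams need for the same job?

324/7 weeks

Total work is 6·54 = 324 team-weeks.
With 7 teams: 324/7 weeks.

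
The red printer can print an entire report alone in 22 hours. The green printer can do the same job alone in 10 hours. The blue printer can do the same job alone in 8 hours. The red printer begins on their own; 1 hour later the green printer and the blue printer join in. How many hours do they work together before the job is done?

60/17 hours

In the first 1 hour the red printer alone does 1/22 of the job, leaving 21/22.
Once everyone is working, combined rate: 1/22 + 1/10 + 1/8 = (20 + 44 + 55)/440 = 119/440 per hour.
Remaining 21/22 at 119/440 per hour takes 60/17 hours.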